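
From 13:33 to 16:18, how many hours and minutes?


End time in minutes: 16×60 + 18 = 978
Start time in minutes: 13×60 + 33 = 813
Difference = 978 - 813 = 165 minutes
= 2 hours 45 minutes

2h 45m


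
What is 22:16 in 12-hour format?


10:16 PM

Hour: 22
22 - 12 = 10 → PM


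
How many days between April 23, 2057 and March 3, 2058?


From April 23, 2057 to March 3, 2058
Rest of April 2057: 30 - 23 = 7
Full months: May 31, June 30, July 31, August 31, September 30, October 31, November 30, December 31, January 31, February 2058 28
Days into March 2058: 3
Total = 7 + 31 + 30 + 31 + 31 + 30 + 31 + 30 + 31 + 31 + 28 + 3 = 314 days

314 days


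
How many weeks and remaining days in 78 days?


11 weeks 1 days

Weeks: 78 ÷ 7 = 11 remainder 1


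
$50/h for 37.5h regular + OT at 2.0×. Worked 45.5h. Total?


$2675.00

Regular: 37.5h × $50 = $1875.00
Overtime: 45.5 - 37.5 = 8.0h
OT pay: 8.0h × $50 × 2.0 = $800.00
Total = $1875.00 + $800.00 = $2675.00


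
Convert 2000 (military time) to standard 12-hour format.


Hour: 20
20 - 12 = 8 → PM

8:00 PM


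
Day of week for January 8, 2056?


Saturday

Zeller's congruence:
q=8, m=13, k=55, j=20
h = (8 + ⌊13×14/5⌋ + 55 + ⌊55/4⌋ + ⌊20/4⌋ - 2×20) mod 7
= (8 + 36 + 55 + 13 + 5 - 40) mod 7
= 77 mod 7 = 0
h=0 → Saturday


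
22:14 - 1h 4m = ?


21:10

Start: 1334 minutes from midnight
Subtract: 64 minutes
Remaining: 1334 - 64 = 1270
Hours: 21, Minutes: 10


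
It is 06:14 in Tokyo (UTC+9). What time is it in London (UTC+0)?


21:14 (previous day)

Time difference = UTC+0 - UTC+9 = -9 hours
New hour = (6 -9) mod 24
= -3 mod 24 = 21
Minutes unchanged → 21:14; -3 < 0 → previous day


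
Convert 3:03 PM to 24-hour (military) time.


Input: 3:03 PM
PM: 3 + 12 = 15

15:03


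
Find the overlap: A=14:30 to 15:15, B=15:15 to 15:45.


0 minutes

Meeting A: 870-915 (in minutes from midnight)
Meeting B: 915-945
Overlap start = max(870, 915) = 915
Overlap end = min(915, 945) = 915
Overlap = max(0, 915 - 915) = 0 min


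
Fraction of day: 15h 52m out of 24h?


Total minutes: 15×60 + 52 = 952
Day = 24×60 = 1440 minutes
Fraction = 952/1440 ≈ 0.6611
As a percentage: 952/1440 × 100 ≈ 66.11%

0.6611 (66.11%)


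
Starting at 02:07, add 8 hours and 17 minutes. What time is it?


10:24

Start: 127 minutes from midnight
Add: 497 minutes
Total: 624 minutes
Hours: 624 ÷ 60 = 10 remainder 24


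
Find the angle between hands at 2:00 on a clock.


60.0°

Hour hand = 2×30 + 0×0.5 = 60.0°
Minute hand = 0×6 = 0°
Difference = |60.0 - 0| = 60.0°


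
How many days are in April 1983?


Month: April (month 4)
April has 30 days

30 days


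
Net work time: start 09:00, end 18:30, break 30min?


Total time = (18×60+30) - (9×60+0)
= 1110 - 540 = 570 min
Minus break: 570 - 30 = 540 min
= 9h 0m

9h 0m (540 minutes)


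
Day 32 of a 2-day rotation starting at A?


Shifts: A, B
Start: A (index 0)
Day 32: (0 + 32 - 1) mod 2
= 31 mod 2
= 1
Index 1 → shift B

Shift B


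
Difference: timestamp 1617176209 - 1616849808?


Difference = 1617176209 - 1616849808 = 326401 seconds
In hours: 326401 / 3600 ≈ 90.7
In days: 326401 / 86400 ≈ 3.78

326401 seconds (90.7 hours / 3.78 days)


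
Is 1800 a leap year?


Rules: divisible by 4 AND (not by 100 OR by 400)
1800 ÷ 4 = 450 exactly → divisible by 4
1800 ÷ 100 = 18 exactly → divisible by 100
1800 ÷ 400 = 4 remainder 200 → not divisible by 400
Divisible by 100 but not by 400 → not a leap year

No


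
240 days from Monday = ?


Start: Monday (index 0)
(0 + 240) mod 7
= 240 mod 7
= 2
Index 2 → Wednesday

Wednesday


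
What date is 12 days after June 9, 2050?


June 21, 2050

Start: June 9, 2050
Add 12 days
June 9 + 12 = June 21, 2050


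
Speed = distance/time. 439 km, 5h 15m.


Distance: 439 km
Time: 5h 15m = 315 min = 315/60 = 21/4 hours
Speed = 439 ÷ (21/4) = 439 × 4 / 21 = 1756/21 ≈ 83.6 km/h

83.6 km/h


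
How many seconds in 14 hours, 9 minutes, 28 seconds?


50968 seconds

Hours: 14 × 3600 = 50400
Minutes: 9 × 60 = 540
Seconds: 28
Total = 50400 + 540 + 28 = 50968


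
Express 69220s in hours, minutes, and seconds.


Hours: 69220 ÷ 3600 = 19 remainder 820
Minutes: 820 ÷ 60 = 13 remainder 40
Seconds: 40

19h 13m 40s


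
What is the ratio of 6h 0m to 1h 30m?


4:1 (4.00)

Duration 1: 360 minutes
Duration 2: 90 minutes
Ratio = 360:90
GCD = 90
Simplified = 4:1
As a decimal: 4/1 = 4.00


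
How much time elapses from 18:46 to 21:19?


2h 33m

End time in minutes: 21×60 + 19 = 1279
Start time in minutes: 18×60 + 46 = 1126
Difference = 1279 - 1126 = 153 minutes
= 2 hours 33 minutes


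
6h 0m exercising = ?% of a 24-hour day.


Time: 360 minutes
Day: 1440 minutes
Percentage = (360/1440) × 100 = 25.0%

25.0%


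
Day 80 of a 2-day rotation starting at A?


Shifts: A, B
Start: A (index 0)
Day 80: (0 + 80 - 1) mod 2
= 79 mod 2
= 1
Index 1 → shift B

Shift B


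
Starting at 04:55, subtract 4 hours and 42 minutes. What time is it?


00:13

Start: 295 minutes from midnight
Subtract: 282 minutes
Remaining: 295 - 282 = 13
Hours: 0, Minutes: 13


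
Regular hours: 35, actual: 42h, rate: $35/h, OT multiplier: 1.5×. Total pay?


$1592.50

Regular: 35h × $35 = $1225.00
Overtime: 42 - 35 = 7h
OT pay: 7h × $35 × 1.5 = $367.50
Total = $1225.00 + $367.50 = $1592.50


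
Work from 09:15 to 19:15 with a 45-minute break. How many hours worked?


Total time = (19×60+15) - (9×60+15)
= 1155 - 555 = 600 min
Minus break: 600 - 45 = 555 min
= 9h 15m

9h 15m (555 minutes)


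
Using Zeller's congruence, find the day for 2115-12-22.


Zeller's congruence:
q=22, m=12, k=15, j=21
h = (22 + ⌊13×13/5⌋ + 15 + ⌊15/4⌋ + ⌊21/4⌋ - 2×21) mod 7
= (22 + 33 + 15 + 3 + 5 - 42) mod 7
= 36 mod 7 = 1
h=1 → Sunday

Sunday


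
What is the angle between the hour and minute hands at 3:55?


Hour hand = 3×30 + 55×0.5 = 117.5°
Minute hand = 55×6 = 330°
Difference = |117.5 - 330| = 212.5°
Since > 180°: 360 - 212.5 = 147.5°

147.5°


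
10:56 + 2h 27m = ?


13:23

Start: 656 minutes from midnight
Add: 147 minutes
Total: 803 minutes
Hours: 803 ÷ 60 = 13 remainder 23


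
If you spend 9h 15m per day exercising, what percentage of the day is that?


38.5%

Time: 555 minutes
Day: 1440 minutes
Percentage = (555/1440) × 100 ≈ 38.5%


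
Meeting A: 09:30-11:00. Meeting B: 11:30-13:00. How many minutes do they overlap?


Meeting A: 570-660 (in minutes from midnight)
Meeting B: 690-780
Overlap start = max(570, 690) = 690
Overlap end = min(660, 780) = 660
Overlap = max(0, 660 - 690) = 0 min

0 minutes


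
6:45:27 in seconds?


Hours: 6 × 3600 = 21600
Minutes: 45 × 60 = 2700
Seconds: 27
Total = 21600 + 2700 + 27 = 24327

24327 seconds


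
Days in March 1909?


Month: March (month 3)
March has 31 days

31 days


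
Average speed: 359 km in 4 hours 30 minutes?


Distance: 359 km
Time: 4h 30m = 270 min = 270/60 = 9/2 hours
Speed = 359 ÷ (9/2) = 359 × 2 / 9 = 718/9 ≈ 79.8 km/h

79.8 km/h


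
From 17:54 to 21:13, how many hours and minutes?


End time in minutes: 21×60 + 13 = 1273
Start time in minutes: 17×60 + 54 = 1074
Difference = 1273 - 1074 = 199 minutes
= 3 hours 19 minutes

3h 19m


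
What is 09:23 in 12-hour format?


Hour: 9
9 < 12 → AM

9:23 AM


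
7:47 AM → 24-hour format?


07:47

Input: 7:47 AM
AM hour stays: 7


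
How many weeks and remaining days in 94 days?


13 weeks 3 days

Weeks: 94 ÷ 7 = 13 remainder 3


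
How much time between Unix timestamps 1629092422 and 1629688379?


Difference = 1629688379 - 1629092422 = 595957 seconds
In hours: 595957 / 3600 ≈ 165.5
In days: 595957 / 86400 ≈ 6.90

595957 seconds (165.5 hours / 6.90 days)


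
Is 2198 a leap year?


No

Rules: divisible by 4 AND (not by 100 OR by 400)
2198 ÷ 4 = 549 remainder 2 → not divisible by 4
Not divisible by 4 → not a leap year


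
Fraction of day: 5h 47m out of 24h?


Total minutes: 5×60 + 47 = 347
Day = 24×60 = 1440 minutes
Fraction = 347/1440 ≈ 0.2410
As a percentage: 347/1440 × 100 ≈ 24.10%

0.2410 (24.10%)


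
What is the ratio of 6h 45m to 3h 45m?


Duration 1: 405 minutes
Duration 2: 225 minutes
Ratio = 405:225
GCD = 45
Simplified = 9:5
As a decimal: 9/5 = 1.80

9:5 (1.80)


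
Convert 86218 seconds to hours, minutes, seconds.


23h 56m 58s

Hours: 86218 ÷ 3600 = 23 remainder 3418
Minutes: 3418 ÷ 60 = 56 remainder 58
Seconds: 58


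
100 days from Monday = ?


Wednesday

Start: Monday (index 0)
(0 + 100) mod 7
= 100 mod 7
= 2
Index 2 → Wednesday


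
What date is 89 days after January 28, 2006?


April 27, 2006

Start: January 28, 2006
Add 89 days
January 28 → February 1: 31 - 28 + 1 = 4 days (89 - 4 = 85 left)
February 1 → March 1: 28 - 1 + 1 = 28 days (85 - 28 = 57 left)
March 1 → April 1: 31 - 1 + 1 = 31 days (57 - 31 = 26 left)
April 1 + 26 = April 27, 2006


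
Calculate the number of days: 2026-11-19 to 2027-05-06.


From November 19, 2026 to May 6, 2027
Rest of November 2026: 30 - 19 = 11
Full months: December 31, January 31, February 2027 28, March 31, April 30
Days into May 2027: 6
Total = 11 + 31 + 31 + 28 + 31 + 30 + 6 = 168 days

168 days


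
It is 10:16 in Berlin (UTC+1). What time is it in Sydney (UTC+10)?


19:16

Time difference = UTC+10 - UTC+1 = +9 hours
New hour = (10 + 9) mod 24
= 19 mod 24 = 19
Minutes unchanged → 19:16


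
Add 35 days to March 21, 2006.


Start: March 21, 2006
Add 35 days
March 21 → April 1: 31 - 21 + 1 = 11 days (35 - 11 = 24 left)
April 1 + 24 = April 25, 2006

April 25, 2006


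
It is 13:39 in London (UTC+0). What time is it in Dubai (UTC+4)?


Time difference = UTC+4 - UTC+0 = +4 hours
New hour = (13 + 4) mod 24
= 17 mod 24 = 17
Minutes unchanged → 17:39

17:39


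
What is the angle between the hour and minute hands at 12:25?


Hour hand (12 ≡ 0 on the dial): 0×30 + 25×0.5 = 12.5°
Minute hand = 25×6 = 150°
Difference = |12.5 - 150| = 137.5°

137.5°


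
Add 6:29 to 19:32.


02:01 (next day)

Start: 1172 minutes from midnight
Add: 389 minutes
Total: 1561 minutes
Hours: 1561 ÷ 60 = 26 remainder 1
26 ≥ 24 → 26 - 24 = 2 (next day)


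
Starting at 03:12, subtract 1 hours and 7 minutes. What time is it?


02:05

Start: 192 minutes from midnight
Subtract: 67 minutes
Remaining: 192 - 67 = 125
Hours: 2, Minutes: 5


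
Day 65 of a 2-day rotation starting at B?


Shifts: A, B
Start: B (index 1)
Day 65: (1 + 65 - 1) mod 2
= 65 mod 2
= 1
Index 1 → shift B

Shift B


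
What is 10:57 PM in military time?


22:57

Input: 10:57 PM
PM: 10 + 12 = 22


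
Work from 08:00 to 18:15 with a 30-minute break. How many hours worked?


9h 45m (585 minutes)

Total time = (18×60+15) - (8×60+0)
= 1095 - 480 = 615 min
Minus break: 615 - 30 = 585 min
= 9h 45m


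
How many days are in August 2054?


31 days

Month: August (month 8)
August has 31 days


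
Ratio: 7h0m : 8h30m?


14:17 (0.82)

Duration 1: 420 minutes
Duration 2: 510 minutes
Ratio = 420:510
GCD = 30
Simplified = 14:17
As a decimal: 14/17 ≈ 0.82


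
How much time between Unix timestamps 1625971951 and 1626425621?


453670 seconds (126.0 hours / 5.25 days)

Difference = 1626425621 - 1625971951 = 453670 seconds
In hours: 453670 / 3600 ≈ 126.0
In days: 453670 / 86400 ≈ 5.25


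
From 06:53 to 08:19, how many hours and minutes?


End time in minutes: 8×60 + 19 = 499
Start time in minutes: 6×60 + 53 = 413
Difference = 499 - 413 = 86 minutes
= 1 hours 26 minutes

1h 26m


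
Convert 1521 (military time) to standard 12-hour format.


Hour: 15
15 - 12 = 3 → PM

3:21 PM


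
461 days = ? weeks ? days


65 weeks 6 days

Weeks: 461 ÷ 7 = 65 remainder 6


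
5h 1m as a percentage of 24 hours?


0.2090 (20.90%)

Total minutes: 5×60 + 1 = 301
Day = 24×60 = 1440 minutes
Fraction = 301/1440 ≈ 0.2090
As a percentage: 301/1440 × 100 ≈ 20.90%


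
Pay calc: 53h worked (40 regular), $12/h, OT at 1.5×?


$714.00

Regular: 40h × $12 = $480.00
Overtime: 53 - 40 = 13h
OT pay: 13h × $12 × 1.5 = $234.00
Total = $480.00 + $234.00 = $714.00


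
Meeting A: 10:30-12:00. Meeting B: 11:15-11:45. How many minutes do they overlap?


Meeting A: 630-720 (in minutes from midnight)
Meeting B: 675-705
Overlap start = max(630, 675) = 675
Overlap end = min(720, 705) = 705
Overlap = max(0, 705 - 675) = 30 min

30 minutes


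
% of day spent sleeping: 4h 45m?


19.8%

Time: 285 minutes
Day: 1440 minutes
Percentage = (285/1440) × 100 ≈ 19.8%


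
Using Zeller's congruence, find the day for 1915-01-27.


Wednesday

Zeller's congruence:
q=27, m=13, k=14, j=19
h = (27 + ⌊13×14/5⌋ + 14 + ⌊14/4⌋ + ⌊19/4⌋ - 2×19) mod 7
= (27 + 36 + 14 + 3 + 4 - 38) mod 7
= 46 mod 7 = 4
h=4 → Wednesday


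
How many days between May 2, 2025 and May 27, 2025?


From May 2, 2025 to May 27, 2025
Same month: 27 - 2 = 25 days

25 days


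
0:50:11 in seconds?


3011 seconds

Hours: 0 × 3600 = 0
Minutes: 50 × 60 = 3000
Seconds: 11
Total = 0 + 3000 + 11 = 3011


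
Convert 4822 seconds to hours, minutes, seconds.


Hours: 4822 ÷ 3600 = 1 remainder 1222
Minutes: 1222 ÷ 60 = 20 remainder 22
Seconds: 22

1h 20m 22s


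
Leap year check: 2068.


Yes

Rules: divisible by 4 AND (not by 100 OR by 400)
2068 ÷ 4 = 517 exactly → divisible by 4
2068 ÷ 100 = 20 remainder 68 → not divisible by 100
Divisible by 4 but not by 100 → leap year


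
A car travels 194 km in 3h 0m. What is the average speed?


Distance: 194 km
Time: 3 hours
Speed = 194 / 3 ≈ 64.7 km/h

64.7 km/h


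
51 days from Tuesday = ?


Start: Tuesday (index 1)
(1 + 51) mod 7
= 52 mod 7
= 3
Index 3 → Thursday

Thursday


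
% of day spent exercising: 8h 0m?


33.3%

Time: 480 minutes
Day: 1440 minutes
Percentage = (480/1440) × 100 ≈ 33.3%


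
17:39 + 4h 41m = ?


22:20

Start: 1059 minutes from midnight
Add: 281 minutes
Total: 1340 minutes
Hours: 1340 ÷ 60 = 22 remainder 20


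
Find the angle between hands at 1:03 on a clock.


13.5°

Hour hand = 1×30 + 3×0.5 = 31.5°
Minute hand = 3×6 = 18°
Difference = |31.5 - 18| = 13.5°


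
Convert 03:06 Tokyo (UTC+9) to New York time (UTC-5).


Time difference = UTC-5 - UTC+9 = -14 hours
New hour = (3 -14) mod 24
= -11 mod 24 = 13
Minutes unchanged → 13:06; -11 < 0 → previous day

13:06 (previous day)


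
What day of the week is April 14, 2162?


Wednesday

Zeller's congruence:
q=14, m=4, k=62, j=21
h = (14 + ⌊13×5/5⌋ + 62 + ⌊62/4⌋ + ⌊21/4⌋ - 2×21) mod 7
= (14 + 13 + 62 + 15 + 5 - 42) mod 7
= 67 mod 7 = 4
h=4 → Wednesday


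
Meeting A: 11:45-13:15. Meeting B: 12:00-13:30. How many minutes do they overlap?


75 minutes

Meeting A: 705-795 (in minutes from midnight)
Meeting B: 720-810
Overlap start = max(705, 720) = 720
Overlap end = min(795, 810) = 795
Overlap = max(0, 795 - 720) = 75 min


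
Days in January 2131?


31 days

Month: January (month 1)
January has 31 days


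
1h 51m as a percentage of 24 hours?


Total minutes: 1×60 + 51 = 111
Day = 24×60 = 1440 minutes
Fraction = 111/1440 ≈ 0.0771
As a percentage: 111/1440 × 100 ≈ 7.71%

0.0771 (7.71%)


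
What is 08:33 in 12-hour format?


Hour: 8
8 < 12 → AM

8:33 AM


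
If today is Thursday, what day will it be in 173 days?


Start: Thursday (index 3)
(3 + 173) mod 7
= 176 mod 7
= 1
Index 1 → Tuesday

Tuesday


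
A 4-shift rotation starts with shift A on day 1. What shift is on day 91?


Shifts: A, B, C, D
Start: A (index 0)
Day 91: (0 + 91 - 1) mod 4
= 90 mod 4
= 2
Index 2 → shift C

Shift C


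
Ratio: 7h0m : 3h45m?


Duration 1: 420 minutes
Duration 2: 225 minutes
Ratio = 420:225
GCD = 15
Simplified = 28:15
As a decimal: 28/15 ≈ 1.87

28:15 (1.87)


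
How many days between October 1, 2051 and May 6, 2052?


218 days

From October 1, 2051 to May 6, 2052
Rest of October 2051: 31 - 1 = 30
Full months: November 30, December 31, January 31, February 2052 29, March 31, April 30
Days into May 2052: 6
Total = 30 + 30 + 31 + 31 + 29 + 31 + 30 + 6 = 218 days


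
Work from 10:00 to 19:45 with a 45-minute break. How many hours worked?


9h 0m (540 minutes)

Total time = (19×60+45) - (10×60+0)
= 1185 - 600 = 585 min
Minus break: 585 - 45 = 540 min
= 9h 0m


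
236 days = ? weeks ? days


33 weeks 5 days

Weeks: 236 ÷ 7 = 33 remainder 5


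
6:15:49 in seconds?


Hours: 6 × 3600 = 21600
Minutes: 15 × 60 = 900
Seconds: 49
Total = 21600 + 900 + 49 = 22549

22549 seconds


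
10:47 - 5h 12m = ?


05:35

Start: 647 minutes from midnight
Subtract: 312 minutes
Remaining: 647 - 312 = 335
Hours: 5, Minutes: 35


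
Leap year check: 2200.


No

Rules: divisible by 4 AND (not by 100 OR by 400)
2200 ÷ 4 = 550 exactly → divisible by 4
2200 ÷ 100 = 22 exactly → divisible by 100
2200 ÷ 400 = 5 remainder 200 → not divisible by 400
Divisible by 100 but not by 400 → not a leap year


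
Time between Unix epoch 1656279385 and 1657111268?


Difference = 1657111268 - 1656279385 = 831883 seconds
In hours: 831883 / 3600 ≈ 231.1
In days: 831883 / 86400 ≈ 9.63

831883 seconds (231.1 hours / 9.63 days)


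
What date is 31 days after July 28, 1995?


August 28, 1995

Start: July 28, 1995
Add 31 days
July 28 → August 1: 31 - 28 + 1 = 4 days (31 - 4 = 27 left)
August 1 + 27 = August 28, 1995


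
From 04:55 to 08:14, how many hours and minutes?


3h 19m

End time in minutes: 8×60 + 14 = 494
Start time in minutes: 4×60 + 55 = 295
Difference = 494 - 295 = 199 minutes
= 3 hours 19 minutes


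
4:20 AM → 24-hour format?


04:20

Input: 4:20 AM
AM hour stays: 4


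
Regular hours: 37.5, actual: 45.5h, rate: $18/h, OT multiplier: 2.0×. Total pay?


Regular: 37.5h × $18 = $675.00
Overtime: 45.5 - 37.5 = 8.0h
OT pay: 8.0h × $18 × 2.0 = $288.00
Total = $675.00 + $288.00 = $963.00

$963.00


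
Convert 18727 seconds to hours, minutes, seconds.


5h 12m 7s

Hours: 18727 ÷ 3600 = 5 remainder 727
Minutes: 727 ÷ 60 = 12 remainder 7
Seconds: 7


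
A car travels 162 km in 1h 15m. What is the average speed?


129.6 km/h

Distance: 162 km
Time: 1h 15m = 75 min = 75/60 = 5/4 hours
Speed = 162 ÷ (5/4) = 162 × 4 / 5 = 648/5 = 129.6 km/h


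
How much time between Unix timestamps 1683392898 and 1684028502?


Difference = 1684028502 - 1683392898 = 635604 seconds
In hours: 635604 / 3600 ≈ 176.6
In days: 635604 / 86400 ≈ 7.36

635604 seconds (176.6 hours / 7.36 days)


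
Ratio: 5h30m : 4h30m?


11:9 (1.22)

Duration 1: 330 minutes
Duration 2: 270 minutes
Ratio = 330:270
GCD = 30
Simplified = 11:9
As a decimal: 11/9 ≈ 1.22


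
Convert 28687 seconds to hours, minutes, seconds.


Hours: 28687 ÷ 3600 = 7 remainder 3487
Minutes: 3487 ÷ 60 = 58 remainder 7
Seconds: 7

7h 58m 7s


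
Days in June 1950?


Month: June (month 6)
June has 30 days

30 days


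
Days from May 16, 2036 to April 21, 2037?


From May 16, 2036 to April 21, 2037
Rest of May 2036: 31 - 16 = 15
Full months: June 30, July 31, August 31, September 30, October 31, November 30, December 31, January 31, February 2037 28, March 31
Days into April 2037: 21
Total = 15 + 30 + 31 + 31 + 30 + 31 + 30 + 31 + 31 + 28 + 31 + 21 = 340 days

340 days


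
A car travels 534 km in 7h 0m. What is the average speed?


Distance: 534 km
Time: 7 hours
Speed = 534 / 7 ≈ 76.3 km/h

76.3 km/h


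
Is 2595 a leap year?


No

Rules: divisible by 4 AND (not by 100 OR by 400)
2595 ÷ 4 = 648 remainder 3 → not divisible by 4
Not divisible by 4 → not a leap year


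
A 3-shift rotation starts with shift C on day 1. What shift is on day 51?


Shifts: A, B, C
Start: C (index 2)
Day 51: (2 + 51 - 1) mod 3
= 52 mod 3
= 1
Index 1 → shift B

Shift B


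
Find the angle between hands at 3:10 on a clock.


35.0°

Hour hand = 3×30 + 10×0.5 = 95.0°
Minute hand = 10×6 = 60°
Difference = |95.0 - 60| = 35.0°


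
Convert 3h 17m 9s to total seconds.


11829 seconds

Hours: 3 × 3600 = 10800
Minutes: 17 × 60 = 1020
Seconds: 9
Total = 10800 + 1020 + 9 = 11829


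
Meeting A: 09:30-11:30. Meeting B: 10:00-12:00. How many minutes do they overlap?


90 minutes

Meeting A: 570-690 (in minutes from midnight)
Meeting B: 600-720
Overlap start = max(570, 600) = 600
Overlap end = min(690, 720) = 690
Overlap = max(0, 690 - 600) = 90 min


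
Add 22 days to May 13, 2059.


Start: May 13, 2059
Add 22 days
May 13 → June 1: 31 - 13 + 1 = 19 days (22 - 19 = 3 left)
June 1 + 3 = June 4, 2059

June 4, 2059


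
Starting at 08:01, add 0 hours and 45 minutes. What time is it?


Start: 481 minutes from midnight
Add: 45 minutes
Total: 526 minutes
Hours: 526 ÷ 60 = 8 remainder 46

08:46


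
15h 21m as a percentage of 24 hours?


Total minutes: 15×60 + 21 = 921
Day = 24×60 = 1440 minutes
Fraction = 921/1440 ≈ 0.6396
As a percentage: 921/1440 × 100 ≈ 63.96%

0.6396 (63.96%)


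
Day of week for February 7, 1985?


Zeller's congruence:
q=7, m=14, k=84, j=19
h = (7 + ⌊13×15/5⌋ + 84 + ⌊84/4⌋ + ⌊19/4⌋ - 2×19) mod 7
= (7 + 39 + 84 + 21 + 4 - 38) mod 7
= 117 mod 7 = 5
h=5 → Thursday

Thursday


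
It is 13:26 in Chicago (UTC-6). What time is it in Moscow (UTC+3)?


22:26

Time difference = UTC+3 - UTC-6 = +9 hours
New hour = (13 + 9) mod 24
= 22 mod 24 = 22
Minutes unchanged → 22:26


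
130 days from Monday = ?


Friday

Start: Monday (index 0)
(0 + 130) mod 7
= 130 mod 7
= 4
Index 4 → Friday


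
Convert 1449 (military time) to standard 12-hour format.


2:49 PM

Hour: 14
14 - 12 = 2 → PM


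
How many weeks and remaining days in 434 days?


Weeks: 434 ÷ 7 = 62 remainder 0

62 weeks 0 days


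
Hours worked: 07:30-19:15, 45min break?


Total time = (19×60+15) - (7×60+30)
= 1155 - 450 = 705 min
Minus break: 705 - 45 = 660 min
= 11h 0m

11h 0m (660 minutes)


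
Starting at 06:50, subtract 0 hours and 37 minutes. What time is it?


06:13

Start: 410 minutes from midnight
Subtract: 37 minutes
Remaining: 410 - 37 = 373
Hours: 6, Minutes: 13


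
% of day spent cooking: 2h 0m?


8.3%

Time: 120 minutes
Day: 1440 minutes
Percentage = (120/1440) × 100 ≈ 8.3%


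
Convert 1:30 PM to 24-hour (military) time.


13:30

Input: 1:30 PM
PM: 1 + 12 = 13


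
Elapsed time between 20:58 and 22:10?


1h 12m

End time in minutes: 22×60 + 10 = 1330
Start time in minutes: 20×60 + 58 = 1258
Difference = 1330 - 1258 = 72 minutes
= 1 hours 12 minutes


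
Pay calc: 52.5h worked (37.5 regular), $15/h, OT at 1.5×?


Regular: 37.5h × $15 = $562.50
Overtime: 52.5 - 37.5 = 15.0h
OT pay: 15.0h × $15 × 1.5 = $337.50
Total = $562.50 + $337.50 = $900.00

$900.00


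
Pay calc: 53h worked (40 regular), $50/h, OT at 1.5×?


Regular: 40h × $50 = $2000.00
Overtime: 53 - 40 = 13h
OT pay: 13h × $50 × 1.5 = $975.00
Total = $2000.00 + $975.00 = $2975.00

$2975.00


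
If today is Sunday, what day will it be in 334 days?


Friday

Start: Sunday (index 6)
(6 + 334) mod 7
= 340 mod 7
= 4
Index 4 → Friday


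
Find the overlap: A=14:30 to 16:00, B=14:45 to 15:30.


Meeting A: 870-960 (in minutes from midnight)
Meeting B: 885-930
Overlap start = max(870, 885) = 885
Overlap end = min(960, 930) = 930
Overlap = max(0, 930 - 885) = 45 min

45 minutes


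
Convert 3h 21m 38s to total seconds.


Hours: 3 × 3600 = 10800
Minutes: 21 × 60 = 1260
Seconds: 38
Total = 10800 + 1260 + 38 = 12098

12098 seconds


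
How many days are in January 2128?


31 days

Month: January (month 1)
January has 31 days


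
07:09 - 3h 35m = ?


03:34

Start: 429 minutes from midnight
Subtract: 215 minutes
Remaining: 429 - 215 = 214
Hours: 3, Minutes: 34


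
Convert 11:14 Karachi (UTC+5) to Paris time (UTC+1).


07:14

Time difference = UTC+1 - UTC+5 = -4 hours
New hour = (11 -4) mod 24
= 7 mod 24 = 7
Minutes unchanged → 07:14


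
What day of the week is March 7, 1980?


Friday

Zeller's congruence:
q=7, m=3, k=80, j=19
h = (7 + ⌊13×4/5⌋ + 80 + ⌊80/4⌋ + ⌊19/4⌋ - 2×19) mod 7
= (7 + 10 + 80 + 20 + 4 - 38) mod 7
= 83 mod 7 = 6
h=6 → Friday


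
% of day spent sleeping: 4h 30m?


Time: 270 minutes
Day: 1440 minutes
Percentage = (270/1440) × 100 ≈ 18.8%

18.8%


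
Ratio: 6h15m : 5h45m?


25:23 (1.09)

Duration 1: 375 minutes
Duration 2: 345 minutes
Ratio = 375:345
GCD = 15
Simplified = 25:23
As a decimal: 25/23 ≈ 1.09


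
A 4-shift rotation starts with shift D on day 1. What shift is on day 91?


Shift B

Shifts: A, B, C, D
Start: D (index 3)
Day 91: (3 + 91 - 1) mod 4
= 93 mod 4
= 1
Index 1 → shift B


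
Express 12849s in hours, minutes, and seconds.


Hours: 12849 ÷ 3600 = 3 remainder 2049
Minutes: 2049 ÷ 60 = 34 remainder 9
Seconds: 9

3h 34m 9s


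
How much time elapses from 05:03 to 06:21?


End time in minutes: 6×60 + 21 = 381
Start time in minutes: 5×60 + 3 = 303
Difference = 381 - 303 = 78 minutes
= 1 hours 18 minutes

1h 18m


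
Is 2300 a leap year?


No

Rules: divisible by 4 AND (not by 100 OR by 400)
2300 ÷ 4 = 575 exactly → divisible by 4
2300 ÷ 100 = 23 exactly → divisible by 100
2300 ÷ 400 = 5 remainder 300 → not divisible by 400
Divisible by 100 but not by 400 → not a leap year


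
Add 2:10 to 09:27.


Start: 567 minutes from midnight
Add: 130 minutes
Total: 697 minutes
Hours: 697 ÷ 60 = 11 remainder 37

11:37


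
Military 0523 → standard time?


5:23 AM

Hour: 5
5 < 12 → AM


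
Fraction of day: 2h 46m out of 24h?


Total minutes: 2×60 + 46 = 166
Day = 24×60 = 1440 minutes
Fraction = 166/1440 ≈ 0.1153
As a percentage: 166/1440 × 100 ≈ 11.53%

0.1153 (11.53%)


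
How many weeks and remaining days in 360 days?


51 weeks 3 days

Weeks: 360 ÷ 7 = 51 remainder 3


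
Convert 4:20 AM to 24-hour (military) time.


Input: 4:20 AM
AM hour stays: 4

04:20


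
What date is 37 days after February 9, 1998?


March 18, 1998

Start: February 9, 1998
Add 37 days
February 9 → March 1: 28 - 9 + 1 = 20 days (37 - 20 = 17 left)
March 1 + 17 = March 18, 1998


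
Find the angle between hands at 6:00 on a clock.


180.0°

Hour hand = 6×30 + 0×0.5 = 180.0°
Minute hand = 0×6 = 0°
Difference = |180.0 - 0| = 180.0°


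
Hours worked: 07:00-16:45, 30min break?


Total time = (16×60+45) - (7×60+0)
= 1005 - 420 = 585 min
Minus break: 585 - 30 = 555 min
= 9h 15m

9h 15m (555 minutes)


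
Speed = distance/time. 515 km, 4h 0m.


Distance: 515 km
Time: 4 hours
Speed = 515 / 4 ≈ 128.8 km/h

128.8 km/h


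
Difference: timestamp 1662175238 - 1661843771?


331467 seconds (92.1 hours / 3.84 days)

Difference = 1662175238 - 1661843771 = 331467 seconds
In hours: 331467 / 3600 ≈ 92.1
In days: 331467 / 86400 ≈ 3.84


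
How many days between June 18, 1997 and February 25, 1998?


From June 18, 1997 to February 25, 1998
Rest of June 1997: 30 - 18 = 12
Full months: July 31, August 31, September 30, October 31, November 30, December 31, January 31
Days into February 1998: 25
Total = 12 + 31 + 31 + 30 + 31 + 30 + 31 + 31 + 25 = 252 days

252 days


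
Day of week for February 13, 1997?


Thursday

Zeller's congruence:
q=13, m=14, k=96, j=19
h = (13 + ⌊13×15/5⌋ + 96 + ⌊96/4⌋ + ⌊19/4⌋ - 2×19) mod 7
= (13 + 39 + 96 + 24 + 4 - 38) mod 7
= 138 mod 7 = 5
h=5 → Thursday


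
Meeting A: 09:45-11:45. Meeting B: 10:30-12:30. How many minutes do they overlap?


75 minutes

Meeting A: 585-705 (in minutes from midnight)
Meeting B: 630-750
Overlap start = max(585, 630) = 630
Overlap end = min(705, 750) = 705
Overlap = max(0, 705 - 630) = 75 min


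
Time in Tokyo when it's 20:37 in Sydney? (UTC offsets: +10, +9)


19:37

Time difference = UTC+9 - UTC+10 = -1 hours
New hour = (20 -1) mod 24
= 19 mod 24 = 19
Minutes unchanged → 19:37


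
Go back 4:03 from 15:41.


Start: 941 minutes from midnight
Subtract: 243 minutes
Remaining: 941 - 243 = 698
Hours: 11, Minutes: 38

11:38


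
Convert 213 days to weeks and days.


Weeks: 213 ÷ 7 = 30 remainder 3

30 weeks 3 days


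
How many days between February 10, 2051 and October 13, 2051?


From February 10, 2051 to October 13, 2051
Rest of February 2051: 28 - 10 = 18
Full months: March 31, April 30, May 31, June 30, July 31, August 31, September 30
Days into October 2051: 13
Total = 18 + 31 + 30 + 31 + 30 + 31 + 31 + 30 + 13 = 245 days

245 days


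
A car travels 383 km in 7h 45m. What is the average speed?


Distance: 383 km
Time: 7h 45m = 465 min = 465/60 = 31/4 hours
Speed = 383 ÷ (31/4) = 383 × 4 / 31 = 1532/31 ≈ 49.4 km/h

49.4 km/h


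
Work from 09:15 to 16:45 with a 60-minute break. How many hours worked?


Total time = (16×60+45) - (9×60+15)
= 1005 - 555 = 450 min
Minus break: 450 - 60 = 390 min
= 6h 30m

6h 30m (390 minutes)


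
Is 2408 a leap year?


Yes

Rules: divisible by 4 AND (not by 100 OR by 400)
2408 ÷ 4 = 602 exactly → divisible by 4
2408 ÷ 100 = 24 remainder 8 → not divisible by 100
Divisible by 4 but not by 100 → leap year


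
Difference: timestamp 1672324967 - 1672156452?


168515 seconds (46.8 hours / 1.95 days)

Difference = 1672324967 - 1672156452 = 168515 seconds
In hours: 168515 / 3600 ≈ 46.8
In days: 168515 / 86400 ≈ 1.95


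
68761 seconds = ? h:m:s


Hours: 68761 ÷ 3600 = 19 remainder 361
Minutes: 361 ÷ 60 = 6 remainder 1
Seconds: 1

19h 6m 1s


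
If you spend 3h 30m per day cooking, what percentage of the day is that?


Time: 210 minutes
Day: 1440 minutes
Percentage = (210/1440) × 100 ≈ 14.6%

14.6%


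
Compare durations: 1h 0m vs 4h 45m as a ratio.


Duration 1: 60 minutes
Duration 2: 285 minutes
Ratio = 60:285
GCD = 15
Simplified = 4:19
As a decimal: 4/19 ≈ 0.21

4:19 (0.21)


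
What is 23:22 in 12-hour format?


11:22 PM

Hour: 23
23 - 12 = 11 → PM


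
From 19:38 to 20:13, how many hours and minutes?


0h 35m

End time in minutes: 20×60 + 13 = 1213
Start time in minutes: 19×60 + 38 = 1178
Difference = 1213 - 1178 = 35 minutes
= 0 hours 35 minutes


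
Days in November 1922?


30 days

Month: November (month 11)
November has 30 days


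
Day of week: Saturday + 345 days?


Monday

Start: Saturday (index 5)
(5 + 345) mod 7
= 350 mod 7
= 0
Index 0 → Monday


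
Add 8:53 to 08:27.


17:20

Start: 507 minutes from midnight
Add: 533 minutes
Total: 1040 minutes
Hours: 1040 ÷ 60 = 17 remainder 20


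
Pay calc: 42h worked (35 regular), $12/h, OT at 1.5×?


Regular: 35h × $12 = $420.00
Overtime: 42 - 35 = 7h
OT pay: 7h × $12 × 1.5 = $126.00
Total = $420.00 + $126.00 = $546.00

$546.00


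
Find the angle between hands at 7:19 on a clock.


105.5°

Hour hand = 7×30 + 19×0.5 = 219.5°
Minute hand = 19×6 = 114°
Difference = |219.5 - 114| = 105.5°


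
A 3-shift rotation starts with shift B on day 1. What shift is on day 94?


Shifts: A, B, C
Start: B (index 1)
Day 94: (1 + 94 - 1) mod 3
= 94 mod 3
= 1
Index 1 → shift B

Shift B


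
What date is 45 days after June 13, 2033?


July 28, 2033

Start: June 13, 2033
Add 45 days
June 13 → July 1: 30 - 13 + 1 = 18 days (45 - 18 = 27 left)
July 1 + 27 = July 28, 2033


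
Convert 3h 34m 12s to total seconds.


Hours: 3 × 3600 = 10800
Minutes: 34 × 60 = 2040
Seconds: 12
Total = 10800 + 2040 + 12 = 12852

12852 seconds


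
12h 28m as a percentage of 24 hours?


Total minutes: 12×60 + 28 = 748
Day = 24×60 = 1440 minutes
Fraction = 748/1440 ≈ 0.5194
As a percentage: 748/1440 × 100 ≈ 51.94%

0.5194 (51.94%)


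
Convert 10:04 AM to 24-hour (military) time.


Input: 10:04 AM
AM hour stays: 10

10:04


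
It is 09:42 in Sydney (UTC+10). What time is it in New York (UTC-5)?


Time difference = UTC-5 - UTC+10 = -15 hours
New hour = (9 -15) mod 24
= -6 mod 24 = 18
Minutes unchanged → 18:42; -6 < 0 → previous day

18:42 (previous day)


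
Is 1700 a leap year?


No

Rules: divisible by 4 AND (not by 100 OR by 400)
1700 ÷ 4 = 425 exactly → divisible by 4
1700 ÷ 100 = 17 exactly → divisible by 100
1700 ÷ 400 = 4 remainder 100 → not divisible by 400
Divisible by 100 but not by 400 → not a leap year


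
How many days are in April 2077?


30 days

Month: April (month 4)
April has 30 days


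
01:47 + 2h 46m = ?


Start: 107 minutes from midnight
Add: 166 minutes
Total: 273 minutes
Hours: 273 ÷ 60 = 4 remainder 33

04:33


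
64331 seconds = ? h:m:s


Hours: 64331 ÷ 3600 = 17 remainder 3131
Minutes: 3131 ÷ 60 = 52 remainder 11
Seconds: 11

17h 52m 11s


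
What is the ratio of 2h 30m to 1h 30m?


5:3 (1.67)

Duration 1: 150 minutes
Duration 2: 90 minutes
Ratio = 150:90
GCD = 30
Simplified = 5:3
As a decimal: 5/3 ≈ 1.67


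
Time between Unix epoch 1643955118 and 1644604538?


Difference = 1644604538 - 1643955118 = 649420 seconds
In hours: 649420 / 3600 ≈ 180.4
In days: 649420 / 86400 ≈ 7.52

649420 seconds (180.4 hours / 7.52 days)


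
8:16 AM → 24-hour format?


Input: 8:16 AM
AM hour stays: 8

08:16


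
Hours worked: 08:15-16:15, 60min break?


7h 0m (420 minutes)

Total time = (16×60+15) - (8×60+15)
= 975 - 495 = 480 min
Minus break: 480 - 60 = 420 min
= 7h 0m


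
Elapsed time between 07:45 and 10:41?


2h 56m

End time in minutes: 10×60 + 41 = 641
Start time in minutes: 7×60 + 45 = 465
Difference = 641 - 465 = 176 minutes
= 2 hours 56 minutes


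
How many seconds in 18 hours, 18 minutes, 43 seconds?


Hours: 18 × 3600 = 64800
Minutes: 18 × 60 = 1080
Seconds: 43
Total = 64800 + 1080 + 43 = 65923

65923 seconds


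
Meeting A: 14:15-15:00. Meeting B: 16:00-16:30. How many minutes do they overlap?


Meeting A: 855-900 (in minutes from midnight)
Meeting B: 960-990
Overlap start = max(855, 960) = 960
Overlap end = min(900, 990) = 900
Overlap = max(0, 900 - 960) = 0 min

0 minutes


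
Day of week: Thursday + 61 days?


Start: Thursday (index 3)
(3 + 61) mod 7
= 64 mod 7
= 1
Index 1 → Tuesday

Tuesday


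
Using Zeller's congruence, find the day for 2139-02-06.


Zeller's congruence:
q=6, m=14, k=38, j=21
h = (6 + ⌊13×15/5⌋ + 38 + ⌊38/4⌋ + ⌊21/4⌋ - 2×21) mod 7
= (6 + 39 + 38 + 9 + 5 - 42) mod 7
= 55 mod 7 = 6
h=6 → Friday

Friday


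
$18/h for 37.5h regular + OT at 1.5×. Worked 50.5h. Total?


$1026.00

Regular: 37.5h × $18 = $675.00
Overtime: 50.5 - 37.5 = 13.0h
OT pay: 13.0h × $18 × 1.5 = $351.00
Total = $675.00 + $351.00 = $1026.00


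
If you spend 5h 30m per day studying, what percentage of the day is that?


22.9%

Time: 330 minutes
Day: 1440 minutes
Percentage = (330/1440) × 100 ≈ 22.9%


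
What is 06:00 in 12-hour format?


6:00 AM

Hour: 6
6 < 12 → AM


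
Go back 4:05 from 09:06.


05:01

Start: 546 minutes from midnight
Subtract: 245 minutes
Remaining: 546 - 245 = 301
Hours: 5, Minutes: 1


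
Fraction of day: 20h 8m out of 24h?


0.8389 (83.89%)

Total minutes: 20×60 + 8 = 1208
Day = 24×60 = 1440 minutes
Fraction = 1208/1440 ≈ 0.8389
As a percentage: 1208/1440 × 100 ≈ 83.89%


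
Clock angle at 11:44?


Hour hand = 11×30 + 44×0.5 = 352.0°
Minute hand = 44×6 = 264°
Difference = |352.0 - 264| = 88.0°

88.0°


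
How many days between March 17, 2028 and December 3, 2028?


From March 17, 2028 to December 3, 2028
Rest of March 2028: 31 - 17 = 14
Full months: April 30, May 31, June 30, July 31, August 31, September 30, October 31, November 30
Days into December 2028: 3
Total = 14 + 30 + 31 + 30 + 31 + 31 + 30 + 31 + 30 + 3 = 261 days

261 days


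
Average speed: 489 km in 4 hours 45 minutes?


102.9 km/h

Distance: 489 km
Time: 4h 45m = 285 min = 285/60 = 19/4 hours
Speed = 489 ÷ (19/4) = 489 × 4 / 19 = 1956/19 ≈ 102.9 km/h


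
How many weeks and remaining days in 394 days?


Weeks: 394 ÷ 7 = 56 remainder 2

56 weeks 2 days


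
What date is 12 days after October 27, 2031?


Start: October 27, 2031
Add 12 days
October 27 → November 1: 31 - 27 + 1 = 5 days (12 - 5 = 7 left)
November 1 + 7 = November 8, 2031

November 8, 2031


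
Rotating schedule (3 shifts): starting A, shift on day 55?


Shifts: A, B, C
Start: A (index 0)
Day 55: (0 + 55 - 1) mod 3
= 54 mod 3
= 0
Index 0 → shift A

Shift A


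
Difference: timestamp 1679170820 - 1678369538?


Difference = 1679170820 - 1678369538 = 801282 seconds
In hours: 801282 / 3600 ≈ 222.6
In days: 801282 / 86400 ≈ 9.27

801282 seconds (222.6 hours / 9.27 days)


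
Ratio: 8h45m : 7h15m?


35:29 (1.21)

Duration 1: 525 minutes
Duration 2: 435 minutes
Ratio = 525:435
GCD = 15
Simplified = 35:29
As a decimal: 35/29 ≈ 1.21


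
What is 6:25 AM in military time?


Input: 6:25 AM
AM hour stays: 6

06:25


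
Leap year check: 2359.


Rules: divisible by 4 AND (not by 100 OR by 400)
2359 ÷ 4 = 589 remainder 3 → not divisible by 4
Not divisible by 4 → not a leap year

No


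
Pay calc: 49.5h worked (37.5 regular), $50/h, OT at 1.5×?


Regular: 37.5h × $50 = $1875.00
Overtime: 49.5 - 37.5 = 12.0h
OT pay: 12.0h × $50 × 1.5 = $900.00
Total = $1875.00 + $900.00 = $2775.00

$2775.00


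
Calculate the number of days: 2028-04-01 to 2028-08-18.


From April 1, 2028 to August 18, 2028
Rest of April 2028: 30 - 1 = 29
Full months: May 31, June 30, July 31
Days into August 2028: 18
Total = 29 + 31 + 30 + 31 + 18 = 139 days

139 days


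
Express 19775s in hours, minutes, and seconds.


5h 29m 35s

Hours: 19775 ÷ 3600 = 5 remainder 1775
Minutes: 1775 ÷ 60 = 29 remainder 35
Seconds: 35


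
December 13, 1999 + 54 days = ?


February 5, 2000

Start: December 13, 1999
Add 54 days
December 13 → January 1: 31 - 13 + 1 = 19 days (54 - 19 = 35 left)
January 1 → February 1: 31 - 1 + 1 = 31 days (35 - 31 = 4 left)
February 1 + 4 = February 5, 2000


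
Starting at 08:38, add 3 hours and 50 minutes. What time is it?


Start: 518 minutes from midnight
Add: 230 minutes
Total: 748 minutes
Hours: 748 ÷ 60 = 12 remainder 28

12:28


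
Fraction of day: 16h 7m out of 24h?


0.6715 (67.15%)

Total minutes: 16×60 + 7 = 967
Day = 24×60 = 1440 minutes
Fraction = 967/1440 ≈ 0.6715
As a percentage: 967/1440 × 100 ≈ 67.15%


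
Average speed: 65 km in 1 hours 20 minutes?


48.8 km/h

Distance: 65 km
Time: 1h 20m = 80 min = 80/60 = 4/3 hours
Speed = 65 ÷ (4/3) = 65 × 3 / 4 = 195/4 ≈ 48.8 km/h


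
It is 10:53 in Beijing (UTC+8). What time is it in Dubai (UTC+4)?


06:53

Time difference = UTC+4 - UTC+8 = -4 hours
New hour = (10 -4) mod 24
= 6 mod 24 = 6
Minutes unchanged → 06:53


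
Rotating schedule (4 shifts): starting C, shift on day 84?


Shift B

Shifts: A, B, C, D
Start: C (index 2)
Day 84: (2 + 84 - 1) mod 4
= 85 mod 4
= 1
Index 1 → shift B


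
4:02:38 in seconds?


Hours: 4 × 3600 = 14400
Minutes: 2 × 60 = 120
Seconds: 38
Total = 14400 + 120 + 38 = 14558

14558 seconds


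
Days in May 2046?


31 days

Month: May (month 5)
May has 31 days


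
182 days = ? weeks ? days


Weeks: 182 ÷ 7 = 26 remainder 0

26 weeks 0 days


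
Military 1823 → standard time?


6:23 PM

Hour: 18
18 - 12 = 6 → PM
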